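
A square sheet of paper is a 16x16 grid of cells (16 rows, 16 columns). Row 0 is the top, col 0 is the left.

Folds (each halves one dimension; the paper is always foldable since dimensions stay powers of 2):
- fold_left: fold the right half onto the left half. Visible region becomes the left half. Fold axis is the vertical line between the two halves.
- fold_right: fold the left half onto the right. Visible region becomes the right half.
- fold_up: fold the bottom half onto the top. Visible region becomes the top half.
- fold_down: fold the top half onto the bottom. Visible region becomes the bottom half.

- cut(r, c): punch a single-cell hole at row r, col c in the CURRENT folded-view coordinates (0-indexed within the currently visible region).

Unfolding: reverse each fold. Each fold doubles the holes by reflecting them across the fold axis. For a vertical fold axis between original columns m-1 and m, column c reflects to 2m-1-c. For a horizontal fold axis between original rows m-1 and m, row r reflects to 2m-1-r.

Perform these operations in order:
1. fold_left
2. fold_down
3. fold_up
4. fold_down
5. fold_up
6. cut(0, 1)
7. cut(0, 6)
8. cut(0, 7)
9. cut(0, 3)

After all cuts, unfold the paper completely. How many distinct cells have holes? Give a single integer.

Op 1 fold_left: fold axis v@8; visible region now rows[0,16) x cols[0,8) = 16x8
Op 2 fold_down: fold axis h@8; visible region now rows[8,16) x cols[0,8) = 8x8
Op 3 fold_up: fold axis h@12; visible region now rows[8,12) x cols[0,8) = 4x8
Op 4 fold_down: fold axis h@10; visible region now rows[10,12) x cols[0,8) = 2x8
Op 5 fold_up: fold axis h@11; visible region now rows[10,11) x cols[0,8) = 1x8
Op 6 cut(0, 1): punch at orig (10,1); cuts so far [(10, 1)]; region rows[10,11) x cols[0,8) = 1x8
Op 7 cut(0, 6): punch at orig (10,6); cuts so far [(10, 1), (10, 6)]; region rows[10,11) x cols[0,8) = 1x8
Op 8 cut(0, 7): punch at orig (10,7); cuts so far [(10, 1), (10, 6), (10, 7)]; region rows[10,11) x cols[0,8) = 1x8
Op 9 cut(0, 3): punch at orig (10,3); cuts so far [(10, 1), (10, 3), (10, 6), (10, 7)]; region rows[10,11) x cols[0,8) = 1x8
Unfold 1 (reflect across h@11): 8 holes -> [(10, 1), (10, 3), (10, 6), (10, 7), (11, 1), (11, 3), (11, 6), (11, 7)]
Unfold 2 (reflect across h@10): 16 holes -> [(8, 1), (8, 3), (8, 6), (8, 7), (9, 1), (9, 3), (9, 6), (9, 7), (10, 1), (10, 3), (10, 6), (10, 7), (11, 1), (11, 3), (11, 6), (11, 7)]
Unfold 3 (reflect across h@12): 32 holes -> [(8, 1), (8, 3), (8, 6), (8, 7), (9, 1), (9, 3), (9, 6), (9, 7), (10, 1), (10, 3), (10, 6), (10, 7), (11, 1), (11, 3), (11, 6), (11, 7), (12, 1), (12, 3), (12, 6), (12, 7), (13, 1), (13, 3), (13, 6), (13, 7), (14, 1), (14, 3), (14, 6), (14, 7), (15, 1), (15, 3), (15, 6), (15, 7)]
Unfold 4 (reflect across h@8): 64 holes -> [(0, 1), (0, 3), (0, 6), (0, 7), (1, 1), (1, 3), (1, 6), (1, 7), (2, 1), (2, 3), (2, 6), (2, 7), (3, 1), (3, 3), (3, 6), (3, 7), (4, 1), (4, 3), (4, 6), (4, 7), (5, 1), (5, 3), (5, 6), (5, 7), (6, 1), (6, 3), (6, 6), (6, 7), (7, 1), (7, 3), (7, 6), (7, 7), (8, 1), (8, 3), (8, 6), (8, 7), (9, 1), (9, 3), (9, 6), (9, 7), (10, 1), (10, 3), (10, 6), (10, 7), (11, 1), (11, 3), (11, 6), (11, 7), (12, 1), (12, 3), (12, 6), (12, 7), (13, 1), (13, 3), (13, 6), (13, 7), (14, 1), (14, 3), (14, 6), (14, 7), (15, 1), (15, 3), (15, 6), (15, 7)]
Unfold 5 (reflect across v@8): 128 holes -> [(0, 1), (0, 3), (0, 6), (0, 7), (0, 8), (0, 9), (0, 12), (0, 14), (1, 1), (1, 3), (1, 6), (1, 7), (1, 8), (1, 9), (1, 12), (1, 14), (2, 1), (2, 3), (2, 6), (2, 7), (2, 8), (2, 9), (2, 12), (2, 14), (3, 1), (3, 3), (3, 6), (3, 7), (3, 8), (3, 9), (3, 12), (3, 14), (4, 1), (4, 3), (4, 6), (4, 7), (4, 8), (4, 9), (4, 12), (4, 14), (5, 1), (5, 3), (5, 6), (5, 7), (5, 8), (5, 9), (5, 12), (5, 14), (6, 1), (6, 3), (6, 6), (6, 7), (6, 8), (6, 9), (6, 12), (6, 14), (7, 1), (7, 3), (7, 6), (7, 7), (7, 8), (7, 9), (7, 12), (7, 14), (8, 1), (8, 3), (8, 6), (8, 7), (8, 8), (8, 9), (8, 12), (8, 14), (9, 1), (9, 3), (9, 6), (9, 7), (9, 8), (9, 9), (9, 12), (9, 14), (10, 1), (10, 3), (10, 6), (10, 7), (10, 8), (10, 9), (10, 12), (10, 14), (11, 1), (11, 3), (11, 6), (11, 7), (11, 8), (11, 9), (11, 12), (11, 14), (12, 1), (12, 3), (12, 6), (12, 7), (12, 8), (12, 9), (12, 12), (12, 14), (13, 1), (13, 3), (13, 6), (13, 7), (13, 8), (13, 9), (13, 12), (13, 14), (14, 1), (14, 3), (14, 6), (14, 7), (14, 8), (14, 9), (14, 12), (14, 14), (15, 1), (15, 3), (15, 6), (15, 7), (15, 8), (15, 9), (15, 12), (15, 14)]

Answer: 128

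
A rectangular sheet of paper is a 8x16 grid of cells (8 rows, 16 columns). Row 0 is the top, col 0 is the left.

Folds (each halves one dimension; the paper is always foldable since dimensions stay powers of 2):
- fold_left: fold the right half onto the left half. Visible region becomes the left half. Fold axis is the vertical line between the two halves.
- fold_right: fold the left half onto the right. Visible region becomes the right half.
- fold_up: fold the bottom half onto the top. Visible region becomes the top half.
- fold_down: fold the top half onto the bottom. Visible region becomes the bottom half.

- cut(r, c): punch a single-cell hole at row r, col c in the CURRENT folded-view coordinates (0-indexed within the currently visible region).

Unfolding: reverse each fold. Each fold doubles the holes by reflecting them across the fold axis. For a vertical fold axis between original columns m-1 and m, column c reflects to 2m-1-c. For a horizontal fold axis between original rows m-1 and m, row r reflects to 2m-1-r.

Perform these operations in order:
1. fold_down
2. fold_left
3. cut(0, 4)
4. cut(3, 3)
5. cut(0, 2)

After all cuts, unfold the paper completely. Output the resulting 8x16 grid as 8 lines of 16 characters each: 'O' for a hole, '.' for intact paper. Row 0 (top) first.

Answer: ...O........O...
................
................
..O.O......O.O..
..O.O......O.O..
................
................
...O........O...

Derivation:
Op 1 fold_down: fold axis h@4; visible region now rows[4,8) x cols[0,16) = 4x16
Op 2 fold_left: fold axis v@8; visible region now rows[4,8) x cols[0,8) = 4x8
Op 3 cut(0, 4): punch at orig (4,4); cuts so far [(4, 4)]; region rows[4,8) x cols[0,8) = 4x8
Op 4 cut(3, 3): punch at orig (7,3); cuts so far [(4, 4), (7, 3)]; region rows[4,8) x cols[0,8) = 4x8
Op 5 cut(0, 2): punch at orig (4,2); cuts so far [(4, 2), (4, 4), (7, 3)]; region rows[4,8) x cols[0,8) = 4x8
Unfold 1 (reflect across v@8): 6 holes -> [(4, 2), (4, 4), (4, 11), (4, 13), (7, 3), (7, 12)]
Unfold 2 (reflect across h@4): 12 holes -> [(0, 3), (0, 12), (3, 2), (3, 4), (3, 11), (3, 13), (4, 2), (4, 4), (4, 11), (4, 13), (7, 3), (7, 12)]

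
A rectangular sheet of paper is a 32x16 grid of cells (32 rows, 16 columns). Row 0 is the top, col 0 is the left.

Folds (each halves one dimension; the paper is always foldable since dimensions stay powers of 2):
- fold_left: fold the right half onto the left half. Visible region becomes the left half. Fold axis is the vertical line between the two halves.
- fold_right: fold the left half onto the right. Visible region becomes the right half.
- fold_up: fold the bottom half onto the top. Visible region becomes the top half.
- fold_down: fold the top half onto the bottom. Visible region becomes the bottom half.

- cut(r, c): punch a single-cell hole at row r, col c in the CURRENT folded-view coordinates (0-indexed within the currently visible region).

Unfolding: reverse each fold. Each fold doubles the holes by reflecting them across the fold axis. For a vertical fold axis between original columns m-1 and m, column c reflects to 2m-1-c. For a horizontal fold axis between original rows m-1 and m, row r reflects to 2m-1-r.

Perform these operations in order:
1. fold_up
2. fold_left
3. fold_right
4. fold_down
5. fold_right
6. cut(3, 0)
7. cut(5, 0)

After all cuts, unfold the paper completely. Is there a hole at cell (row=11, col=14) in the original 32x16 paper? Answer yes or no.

Answer: yes

Derivation:
Op 1 fold_up: fold axis h@16; visible region now rows[0,16) x cols[0,16) = 16x16
Op 2 fold_left: fold axis v@8; visible region now rows[0,16) x cols[0,8) = 16x8
Op 3 fold_right: fold axis v@4; visible region now rows[0,16) x cols[4,8) = 16x4
Op 4 fold_down: fold axis h@8; visible region now rows[8,16) x cols[4,8) = 8x4
Op 5 fold_right: fold axis v@6; visible region now rows[8,16) x cols[6,8) = 8x2
Op 6 cut(3, 0): punch at orig (11,6); cuts so far [(11, 6)]; region rows[8,16) x cols[6,8) = 8x2
Op 7 cut(5, 0): punch at orig (13,6); cuts so far [(11, 6), (13, 6)]; region rows[8,16) x cols[6,8) = 8x2
Unfold 1 (reflect across v@6): 4 holes -> [(11, 5), (11, 6), (13, 5), (13, 6)]
Unfold 2 (reflect across h@8): 8 holes -> [(2, 5), (2, 6), (4, 5), (4, 6), (11, 5), (11, 6), (13, 5), (13, 6)]
Unfold 3 (reflect across v@4): 16 holes -> [(2, 1), (2, 2), (2, 5), (2, 6), (4, 1), (4, 2), (4, 5), (4, 6), (11, 1), (11, 2), (11, 5), (11, 6), (13, 1), (13, 2), (13, 5), (13, 6)]
Unfold 4 (reflect across v@8): 32 holes -> [(2, 1), (2, 2), (2, 5), (2, 6), (2, 9), (2, 10), (2, 13), (2, 14), (4, 1), (4, 2), (4, 5), (4, 6), (4, 9), (4, 10), (4, 13), (4, 14), (11, 1), (11, 2), (11, 5), (11, 6), (11, 9), (11, 10), (11, 13), (11, 14), (13, 1), (13, 2), (13, 5), (13, 6), (13, 9), (13, 10), (13, 13), (13, 14)]
Unfold 5 (reflect across h@16): 64 holes -> [(2, 1), (2, 2), (2, 5), (2, 6), (2, 9), (2, 10), (2, 13), (2, 14), (4, 1), (4, 2), (4, 5), (4, 6), (4, 9), (4, 10), (4, 13), (4, 14), (11, 1), (11, 2), (11, 5), (11, 6), (11, 9), (11, 10), (11, 13), (11, 14), (13, 1), (13, 2), (13, 5), (13, 6), (13, 9), (13, 10), (13, 13), (13, 14), (18, 1), (18, 2), (18, 5), (18, 6), (18, 9), (18, 10), (18, 13), (18, 14), (20, 1), (20, 2), (20, 5), (20, 6), (20, 9), (20, 10), (20, 13), (20, 14), (27, 1), (27, 2), (27, 5), (27, 6), (27, 9), (27, 10), (27, 13), (27, 14), (29, 1), (29, 2), (29, 5), (29, 6), (29, 9), (29, 10), (29, 13), (29, 14)]
Holes: [(2, 1), (2, 2), (2, 5), (2, 6), (2, 9), (2, 10), (2, 13), (2, 14), (4, 1), (4, 2), (4, 5), (4, 6), (4, 9), (4, 10), (4, 13), (4, 14), (11, 1), (11, 2), (11, 5), (11, 6), (11, 9), (11, 10), (11, 13), (11, 14), (13, 1), (13, 2), (13, 5), (13, 6), (13, 9), (13, 10), (13, 13), (13, 14), (18, 1), (18, 2), (18, 5), (18, 6), (18, 9), (18, 10), (18, 13), (18, 14), (20, 1), (20, 2), (20, 5), (20, 6), (20, 9), (20, 10), (20, 13), (20, 14), (27, 1), (27, 2), (27, 5), (27, 6), (27, 9), (27, 10), (27, 13), (27, 14), (29, 1), (29, 2), (29, 5), (29, 6), (29, 9), (29, 10), (29, 13), (29, 14)]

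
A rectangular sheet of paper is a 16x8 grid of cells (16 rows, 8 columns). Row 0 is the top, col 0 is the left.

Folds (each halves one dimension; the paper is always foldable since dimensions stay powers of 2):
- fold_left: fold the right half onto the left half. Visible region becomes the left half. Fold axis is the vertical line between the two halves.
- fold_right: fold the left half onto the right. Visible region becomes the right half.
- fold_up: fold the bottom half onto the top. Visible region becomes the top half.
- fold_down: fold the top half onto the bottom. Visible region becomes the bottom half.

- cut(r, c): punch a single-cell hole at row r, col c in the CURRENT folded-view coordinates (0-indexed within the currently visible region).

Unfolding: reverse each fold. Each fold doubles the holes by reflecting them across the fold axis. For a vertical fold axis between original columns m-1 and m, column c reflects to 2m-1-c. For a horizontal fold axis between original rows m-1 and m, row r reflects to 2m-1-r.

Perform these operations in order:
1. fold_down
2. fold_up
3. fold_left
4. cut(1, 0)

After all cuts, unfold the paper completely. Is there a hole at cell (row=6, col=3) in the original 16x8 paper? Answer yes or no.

Answer: no

Derivation:
Op 1 fold_down: fold axis h@8; visible region now rows[8,16) x cols[0,8) = 8x8
Op 2 fold_up: fold axis h@12; visible region now rows[8,12) x cols[0,8) = 4x8
Op 3 fold_left: fold axis v@4; visible region now rows[8,12) x cols[0,4) = 4x4
Op 4 cut(1, 0): punch at orig (9,0); cuts so far [(9, 0)]; region rows[8,12) x cols[0,4) = 4x4
Unfold 1 (reflect across v@4): 2 holes -> [(9, 0), (9, 7)]
Unfold 2 (reflect across h@12): 4 holes -> [(9, 0), (9, 7), (14, 0), (14, 7)]
Unfold 3 (reflect across h@8): 8 holes -> [(1, 0), (1, 7), (6, 0), (6, 7), (9, 0), (9, 7), (14, 0), (14, 7)]
Holes: [(1, 0), (1, 7), (6, 0), (6, 7), (9, 0), (9, 7), (14, 0), (14, 7)]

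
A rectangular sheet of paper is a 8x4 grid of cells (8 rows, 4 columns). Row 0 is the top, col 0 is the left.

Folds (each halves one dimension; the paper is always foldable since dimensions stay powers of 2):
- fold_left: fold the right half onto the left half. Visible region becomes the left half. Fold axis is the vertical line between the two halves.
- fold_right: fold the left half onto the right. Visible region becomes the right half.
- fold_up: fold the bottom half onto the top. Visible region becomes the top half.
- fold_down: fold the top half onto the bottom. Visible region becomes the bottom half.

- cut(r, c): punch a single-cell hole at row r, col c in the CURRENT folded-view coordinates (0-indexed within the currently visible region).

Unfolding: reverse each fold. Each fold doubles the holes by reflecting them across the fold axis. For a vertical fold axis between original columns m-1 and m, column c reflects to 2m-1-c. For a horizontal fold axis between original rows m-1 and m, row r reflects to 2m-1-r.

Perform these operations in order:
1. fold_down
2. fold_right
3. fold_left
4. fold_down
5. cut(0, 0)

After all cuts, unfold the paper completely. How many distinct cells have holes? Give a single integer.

Op 1 fold_down: fold axis h@4; visible region now rows[4,8) x cols[0,4) = 4x4
Op 2 fold_right: fold axis v@2; visible region now rows[4,8) x cols[2,4) = 4x2
Op 3 fold_left: fold axis v@3; visible region now rows[4,8) x cols[2,3) = 4x1
Op 4 fold_down: fold axis h@6; visible region now rows[6,8) x cols[2,3) = 2x1
Op 5 cut(0, 0): punch at orig (6,2); cuts so far [(6, 2)]; region rows[6,8) x cols[2,3) = 2x1
Unfold 1 (reflect across h@6): 2 holes -> [(5, 2), (6, 2)]
Unfold 2 (reflect across v@3): 4 holes -> [(5, 2), (5, 3), (6, 2), (6, 3)]
Unfold 3 (reflect across v@2): 8 holes -> [(5, 0), (5, 1), (5, 2), (5, 3), (6, 0), (6, 1), (6, 2), (6, 3)]
Unfold 4 (reflect across h@4): 16 holes -> [(1, 0), (1, 1), (1, 2), (1, 3), (2, 0), (2, 1), (2, 2), (2, 3), (5, 0), (5, 1), (5, 2), (5, 3), (6, 0), (6, 1), (6, 2), (6, 3)]

Answer: 16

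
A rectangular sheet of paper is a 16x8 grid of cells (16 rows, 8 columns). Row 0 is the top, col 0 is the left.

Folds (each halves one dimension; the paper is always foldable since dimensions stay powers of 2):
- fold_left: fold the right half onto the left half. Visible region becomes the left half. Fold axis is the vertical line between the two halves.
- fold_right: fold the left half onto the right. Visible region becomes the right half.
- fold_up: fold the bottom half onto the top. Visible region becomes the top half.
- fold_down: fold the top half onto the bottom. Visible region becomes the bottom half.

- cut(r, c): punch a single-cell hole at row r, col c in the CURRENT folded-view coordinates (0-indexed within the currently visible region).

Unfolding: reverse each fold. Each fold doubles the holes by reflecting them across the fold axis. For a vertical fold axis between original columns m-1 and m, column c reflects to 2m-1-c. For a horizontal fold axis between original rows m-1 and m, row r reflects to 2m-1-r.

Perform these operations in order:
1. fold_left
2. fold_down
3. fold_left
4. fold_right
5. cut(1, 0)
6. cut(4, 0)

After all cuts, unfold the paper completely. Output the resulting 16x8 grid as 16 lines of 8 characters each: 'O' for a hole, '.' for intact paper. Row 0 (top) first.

Answer: ........
........
........
OOOOOOOO
........
........
OOOOOOOO
........
........
OOOOOOOO
........
........
OOOOOOOO
........
........
........

Derivation:
Op 1 fold_left: fold axis v@4; visible region now rows[0,16) x cols[0,4) = 16x4
Op 2 fold_down: fold axis h@8; visible region now rows[8,16) x cols[0,4) = 8x4
Op 3 fold_left: fold axis v@2; visible region now rows[8,16) x cols[0,2) = 8x2
Op 4 fold_right: fold axis v@1; visible region now rows[8,16) x cols[1,2) = 8x1
Op 5 cut(1, 0): punch at orig (9,1); cuts so far [(9, 1)]; region rows[8,16) x cols[1,2) = 8x1
Op 6 cut(4, 0): punch at orig (12,1); cuts so far [(9, 1), (12, 1)]; region rows[8,16) x cols[1,2) = 8x1
Unfold 1 (reflect across v@1): 4 holes -> [(9, 0), (9, 1), (12, 0), (12, 1)]
Unfold 2 (reflect across v@2): 8 holes -> [(9, 0), (9, 1), (9, 2), (9, 3), (12, 0), (12, 1), (12, 2), (12, 3)]
Unfold 3 (reflect across h@8): 16 holes -> [(3, 0), (3, 1), (3, 2), (3, 3), (6, 0), (6, 1), (6, 2), (6, 3), (9, 0), (9, 1), (9, 2), (9, 3), (12, 0), (12, 1), (12, 2), (12, 3)]
Unfold 4 (reflect across v@4): 32 holes -> [(3, 0), (3, 1), (3, 2), (3, 3), (3, 4), (3, 5), (3, 6), (3, 7), (6, 0), (6, 1), (6, 2), (6, 3), (6, 4), (6, 5), (6, 6), (6, 7), (9, 0), (9, 1), (9, 2), (9, 3), (9, 4), (9, 5), (9, 6), (9, 7), (12, 0), (12, 1), (12, 2), (12, 3), (12, 4), (12, 5), (12, 6), (12, 7)]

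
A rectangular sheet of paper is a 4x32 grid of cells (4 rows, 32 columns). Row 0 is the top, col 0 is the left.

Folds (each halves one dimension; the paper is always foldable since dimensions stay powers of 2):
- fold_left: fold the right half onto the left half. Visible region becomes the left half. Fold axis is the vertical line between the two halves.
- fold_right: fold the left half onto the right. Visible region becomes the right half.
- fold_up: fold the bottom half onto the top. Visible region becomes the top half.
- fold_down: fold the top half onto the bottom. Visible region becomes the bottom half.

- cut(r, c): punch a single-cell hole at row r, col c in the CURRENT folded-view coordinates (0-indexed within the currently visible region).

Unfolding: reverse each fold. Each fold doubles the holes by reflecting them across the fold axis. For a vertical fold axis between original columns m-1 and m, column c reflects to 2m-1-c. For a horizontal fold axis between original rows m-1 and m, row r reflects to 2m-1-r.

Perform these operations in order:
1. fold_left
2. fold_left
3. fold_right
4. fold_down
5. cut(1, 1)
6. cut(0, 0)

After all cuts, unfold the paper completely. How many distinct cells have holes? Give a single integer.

Op 1 fold_left: fold axis v@16; visible region now rows[0,4) x cols[0,16) = 4x16
Op 2 fold_left: fold axis v@8; visible region now rows[0,4) x cols[0,8) = 4x8
Op 3 fold_right: fold axis v@4; visible region now rows[0,4) x cols[4,8) = 4x4
Op 4 fold_down: fold axis h@2; visible region now rows[2,4) x cols[4,8) = 2x4
Op 5 cut(1, 1): punch at orig (3,5); cuts so far [(3, 5)]; region rows[2,4) x cols[4,8) = 2x4
Op 6 cut(0, 0): punch at orig (2,4); cuts so far [(2, 4), (3, 5)]; region rows[2,4) x cols[4,8) = 2x4
Unfold 1 (reflect across h@2): 4 holes -> [(0, 5), (1, 4), (2, 4), (3, 5)]
Unfold 2 (reflect across v@4): 8 holes -> [(0, 2), (0, 5), (1, 3), (1, 4), (2, 3), (2, 4), (3, 2), (3, 5)]
Unfold 3 (reflect across v@8): 16 holes -> [(0, 2), (0, 5), (0, 10), (0, 13), (1, 3), (1, 4), (1, 11), (1, 12), (2, 3), (2, 4), (2, 11), (2, 12), (3, 2), (3, 5), (3, 10), (3, 13)]
Unfold 4 (reflect across v@16): 32 holes -> [(0, 2), (0, 5), (0, 10), (0, 13), (0, 18), (0, 21), (0, 26), (0, 29), (1, 3), (1, 4), (1, 11), (1, 12), (1, 19), (1, 20), (1, 27), (1, 28), (2, 3), (2, 4), (2, 11), (2, 12), (2, 19), (2, 20), (2, 27), (2, 28), (3, 2), (3, 5), (3, 10), (3, 13), (3, 18), (3, 21), (3, 26), (3, 29)]

Answer: 32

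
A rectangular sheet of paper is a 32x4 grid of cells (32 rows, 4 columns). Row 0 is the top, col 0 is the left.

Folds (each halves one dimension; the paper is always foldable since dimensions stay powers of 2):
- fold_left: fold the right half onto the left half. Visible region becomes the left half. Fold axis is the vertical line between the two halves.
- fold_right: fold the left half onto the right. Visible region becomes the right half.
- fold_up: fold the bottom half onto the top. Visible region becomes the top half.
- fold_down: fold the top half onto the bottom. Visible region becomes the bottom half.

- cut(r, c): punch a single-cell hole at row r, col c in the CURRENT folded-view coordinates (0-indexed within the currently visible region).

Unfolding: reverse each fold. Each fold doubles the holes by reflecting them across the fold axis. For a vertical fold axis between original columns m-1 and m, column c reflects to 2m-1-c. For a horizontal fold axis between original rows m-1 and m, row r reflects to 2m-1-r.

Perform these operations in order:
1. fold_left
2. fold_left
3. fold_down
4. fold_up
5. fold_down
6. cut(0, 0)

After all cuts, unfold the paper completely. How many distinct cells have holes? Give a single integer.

Op 1 fold_left: fold axis v@2; visible region now rows[0,32) x cols[0,2) = 32x2
Op 2 fold_left: fold axis v@1; visible region now rows[0,32) x cols[0,1) = 32x1
Op 3 fold_down: fold axis h@16; visible region now rows[16,32) x cols[0,1) = 16x1
Op 4 fold_up: fold axis h@24; visible region now rows[16,24) x cols[0,1) = 8x1
Op 5 fold_down: fold axis h@20; visible region now rows[20,24) x cols[0,1) = 4x1
Op 6 cut(0, 0): punch at orig (20,0); cuts so far [(20, 0)]; region rows[20,24) x cols[0,1) = 4x1
Unfold 1 (reflect across h@20): 2 holes -> [(19, 0), (20, 0)]
Unfold 2 (reflect across h@24): 4 holes -> [(19, 0), (20, 0), (27, 0), (28, 0)]
Unfold 3 (reflect across h@16): 8 holes -> [(3, 0), (4, 0), (11, 0), (12, 0), (19, 0), (20, 0), (27, 0), (28, 0)]
Unfold 4 (reflect across v@1): 16 holes -> [(3, 0), (3, 1), (4, 0), (4, 1), (11, 0), (11, 1), (12, 0), (12, 1), (19, 0), (19, 1), (20, 0), (20, 1), (27, 0), (27, 1), (28, 0), (28, 1)]
Unfold 5 (reflect across v@2): 32 holes -> [(3, 0), (3, 1), (3, 2), (3, 3), (4, 0), (4, 1), (4, 2), (4, 3), (11, 0), (11, 1), (11, 2), (11, 3), (12, 0), (12, 1), (12, 2), (12, 3), (19, 0), (19, 1), (19, 2), (19, 3), (20, 0), (20, 1), (20, 2), (20, 3), (27, 0), (27, 1), (27, 2), (27, 3), (28, 0), (28, 1), (28, 2), (28, 3)]

Answer: 32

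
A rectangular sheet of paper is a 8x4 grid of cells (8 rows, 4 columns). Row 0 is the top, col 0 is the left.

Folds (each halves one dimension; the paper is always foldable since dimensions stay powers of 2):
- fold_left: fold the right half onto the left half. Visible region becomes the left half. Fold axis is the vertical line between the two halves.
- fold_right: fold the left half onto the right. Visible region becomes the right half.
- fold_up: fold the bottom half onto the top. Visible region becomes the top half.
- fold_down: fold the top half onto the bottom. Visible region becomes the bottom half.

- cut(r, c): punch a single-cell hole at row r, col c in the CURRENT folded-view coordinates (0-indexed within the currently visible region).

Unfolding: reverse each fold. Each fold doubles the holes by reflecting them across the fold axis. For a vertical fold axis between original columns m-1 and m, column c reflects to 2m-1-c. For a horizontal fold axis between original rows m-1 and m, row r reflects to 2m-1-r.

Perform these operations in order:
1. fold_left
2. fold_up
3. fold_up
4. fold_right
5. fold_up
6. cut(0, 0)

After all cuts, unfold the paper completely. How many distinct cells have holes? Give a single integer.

Answer: 32

Derivation:
Op 1 fold_left: fold axis v@2; visible region now rows[0,8) x cols[0,2) = 8x2
Op 2 fold_up: fold axis h@4; visible region now rows[0,4) x cols[0,2) = 4x2
Op 3 fold_up: fold axis h@2; visible region now rows[0,2) x cols[0,2) = 2x2
Op 4 fold_right: fold axis v@1; visible region now rows[0,2) x cols[1,2) = 2x1
Op 5 fold_up: fold axis h@1; visible region now rows[0,1) x cols[1,2) = 1x1
Op 6 cut(0, 0): punch at orig (0,1); cuts so far [(0, 1)]; region rows[0,1) x cols[1,2) = 1x1
Unfold 1 (reflect across h@1): 2 holes -> [(0, 1), (1, 1)]
Unfold 2 (reflect across v@1): 4 holes -> [(0, 0), (0, 1), (1, 0), (1, 1)]
Unfold 3 (reflect across h@2): 8 holes -> [(0, 0), (0, 1), (1, 0), (1, 1), (2, 0), (2, 1), (3, 0), (3, 1)]
Unfold 4 (reflect across h@4): 16 holes -> [(0, 0), (0, 1), (1, 0), (1, 1), (2, 0), (2, 1), (3, 0), (3, 1), (4, 0), (4, 1), (5, 0), (5, 1), (6, 0), (6, 1), (7, 0), (7, 1)]
Unfold 5 (reflect across v@2): 32 holes -> [(0, 0), (0, 1), (0, 2), (0, 3), (1, 0), (1, 1), (1, 2), (1, 3), (2, 0), (2, 1), (2, 2), (2, 3), (3, 0), (3, 1), (3, 2), (3, 3), (4, 0), (4, 1), (4, 2), (4, 3), (5, 0), (5, 1), (5, 2), (5, 3), (6, 0), (6, 1), (6, 2), (6, 3), (7, 0), (7, 1), (7, 2), (7, 3)]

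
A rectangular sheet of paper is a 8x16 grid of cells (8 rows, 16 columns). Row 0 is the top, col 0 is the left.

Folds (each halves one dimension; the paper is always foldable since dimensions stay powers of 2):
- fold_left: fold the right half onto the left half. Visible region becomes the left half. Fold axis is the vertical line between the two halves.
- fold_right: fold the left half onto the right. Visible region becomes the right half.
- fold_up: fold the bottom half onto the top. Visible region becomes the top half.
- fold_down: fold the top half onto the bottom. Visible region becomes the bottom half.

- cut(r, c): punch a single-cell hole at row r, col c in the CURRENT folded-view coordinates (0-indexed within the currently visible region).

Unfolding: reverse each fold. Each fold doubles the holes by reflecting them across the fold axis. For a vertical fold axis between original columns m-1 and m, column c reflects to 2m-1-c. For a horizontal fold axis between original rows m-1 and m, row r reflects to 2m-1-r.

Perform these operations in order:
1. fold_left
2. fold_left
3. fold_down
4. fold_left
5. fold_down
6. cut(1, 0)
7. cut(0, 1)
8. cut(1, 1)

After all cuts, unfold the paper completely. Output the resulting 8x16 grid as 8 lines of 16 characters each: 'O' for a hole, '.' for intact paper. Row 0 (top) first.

Op 1 fold_left: fold axis v@8; visible region now rows[0,8) x cols[0,8) = 8x8
Op 2 fold_left: fold axis v@4; visible region now rows[0,8) x cols[0,4) = 8x4
Op 3 fold_down: fold axis h@4; visible region now rows[4,8) x cols[0,4) = 4x4
Op 4 fold_left: fold axis v@2; visible region now rows[4,8) x cols[0,2) = 4x2
Op 5 fold_down: fold axis h@6; visible region now rows[6,8) x cols[0,2) = 2x2
Op 6 cut(1, 0): punch at orig (7,0); cuts so far [(7, 0)]; region rows[6,8) x cols[0,2) = 2x2
Op 7 cut(0, 1): punch at orig (6,1); cuts so far [(6, 1), (7, 0)]; region rows[6,8) x cols[0,2) = 2x2
Op 8 cut(1, 1): punch at orig (7,1); cuts so far [(6, 1), (7, 0), (7, 1)]; region rows[6,8) x cols[0,2) = 2x2
Unfold 1 (reflect across h@6): 6 holes -> [(4, 0), (4, 1), (5, 1), (6, 1), (7, 0), (7, 1)]
Unfold 2 (reflect across v@2): 12 holes -> [(4, 0), (4, 1), (4, 2), (4, 3), (5, 1), (5, 2), (6, 1), (6, 2), (7, 0), (7, 1), (7, 2), (7, 3)]
Unfold 3 (reflect across h@4): 24 holes -> [(0, 0), (0, 1), (0, 2), (0, 3), (1, 1), (1, 2), (2, 1), (2, 2), (3, 0), (3, 1), (3, 2), (3, 3), (4, 0), (4, 1), (4, 2), (4, 3), (5, 1), (5, 2), (6, 1), (6, 2), (7, 0), (7, 1), (7, 2), (7, 3)]
Unfold 4 (reflect across v@4): 48 holes -> [(0, 0), (0, 1), (0, 2), (0, 3), (0, 4), (0, 5), (0, 6), (0, 7), (1, 1), (1, 2), (1, 5), (1, 6), (2, 1), (2, 2), (2, 5), (2, 6), (3, 0), (3, 1), (3, 2), (3, 3), (3, 4), (3, 5), (3, 6), (3, 7), (4, 0), (4, 1), (4, 2), (4, 3), (4, 4), (4, 5), (4, 6), (4, 7), (5, 1), (5, 2), (5, 5), (5, 6), (6, 1), (6, 2), (6, 5), (6, 6), (7, 0), (7, 1), (7, 2), (7, 3), (7, 4), (7, 5), (7, 6), (7, 7)]
Unfold 5 (reflect across v@8): 96 holes -> [(0, 0), (0, 1), (0, 2), (0, 3), (0, 4), (0, 5), (0, 6), (0, 7), (0, 8), (0, 9), (0, 10), (0, 11), (0, 12), (0, 13), (0, 14), (0, 15), (1, 1), (1, 2), (1, 5), (1, 6), (1, 9), (1, 10), (1, 13), (1, 14), (2, 1), (2, 2), (2, 5), (2, 6), (2, 9), (2, 10), (2, 13), (2, 14), (3, 0), (3, 1), (3, 2), (3, 3), (3, 4), (3, 5), (3, 6), (3, 7), (3, 8), (3, 9), (3, 10), (3, 11), (3, 12), (3, 13), (3, 14), (3, 15), (4, 0), (4, 1), (4, 2), (4, 3), (4, 4), (4, 5), (4, 6), (4, 7), (4, 8), (4, 9), (4, 10), (4, 11), (4, 12), (4, 13), (4, 14), (4, 15), (5, 1), (5, 2), (5, 5), (5, 6), (5, 9), (5, 10), (5, 13), (5, 14), (6, 1), (6, 2), (6, 5), (6, 6), (6, 9), (6, 10), (6, 13), (6, 14), (7, 0), (7, 1), (7, 2), (7, 3), (7, 4), (7, 5), (7, 6), (7, 7), (7, 8), (7, 9), (7, 10), (7, 11), (7, 12), (7, 13), (7, 14), (7, 15)]

Answer: OOOOOOOOOOOOOOOO
.OO..OO..OO..OO.
.OO..OO..OO..OO.
OOOOOOOOOOOOOOOO
OOOOOOOOOOOOOOOO
.OO..OO..OO..OO.
.OO..OO..OO..OO.
OOOOOOOOOOOOOOOO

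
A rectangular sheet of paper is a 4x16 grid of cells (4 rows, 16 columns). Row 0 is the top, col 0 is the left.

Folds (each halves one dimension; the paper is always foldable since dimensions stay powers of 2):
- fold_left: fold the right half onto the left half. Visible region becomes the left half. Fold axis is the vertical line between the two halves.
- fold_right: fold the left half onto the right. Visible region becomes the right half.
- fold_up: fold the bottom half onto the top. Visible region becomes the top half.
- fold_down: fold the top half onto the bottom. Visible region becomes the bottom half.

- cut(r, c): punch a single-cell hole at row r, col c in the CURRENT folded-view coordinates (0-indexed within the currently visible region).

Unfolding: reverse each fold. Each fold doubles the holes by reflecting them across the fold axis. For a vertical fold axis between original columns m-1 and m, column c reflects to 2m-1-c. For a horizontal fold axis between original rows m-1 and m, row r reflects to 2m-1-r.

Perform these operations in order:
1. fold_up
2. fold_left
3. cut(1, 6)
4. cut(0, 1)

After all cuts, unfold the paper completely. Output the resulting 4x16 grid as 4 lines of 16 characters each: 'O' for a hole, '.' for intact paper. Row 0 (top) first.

Op 1 fold_up: fold axis h@2; visible region now rows[0,2) x cols[0,16) = 2x16
Op 2 fold_left: fold axis v@8; visible region now rows[0,2) x cols[0,8) = 2x8
Op 3 cut(1, 6): punch at orig (1,6); cuts so far [(1, 6)]; region rows[0,2) x cols[0,8) = 2x8
Op 4 cut(0, 1): punch at orig (0,1); cuts so far [(0, 1), (1, 6)]; region rows[0,2) x cols[0,8) = 2x8
Unfold 1 (reflect across v@8): 4 holes -> [(0, 1), (0, 14), (1, 6), (1, 9)]
Unfold 2 (reflect across h@2): 8 holes -> [(0, 1), (0, 14), (1, 6), (1, 9), (2, 6), (2, 9), (3, 1), (3, 14)]

Answer: .O............O.
......O..O......
......O..O......
.O............O.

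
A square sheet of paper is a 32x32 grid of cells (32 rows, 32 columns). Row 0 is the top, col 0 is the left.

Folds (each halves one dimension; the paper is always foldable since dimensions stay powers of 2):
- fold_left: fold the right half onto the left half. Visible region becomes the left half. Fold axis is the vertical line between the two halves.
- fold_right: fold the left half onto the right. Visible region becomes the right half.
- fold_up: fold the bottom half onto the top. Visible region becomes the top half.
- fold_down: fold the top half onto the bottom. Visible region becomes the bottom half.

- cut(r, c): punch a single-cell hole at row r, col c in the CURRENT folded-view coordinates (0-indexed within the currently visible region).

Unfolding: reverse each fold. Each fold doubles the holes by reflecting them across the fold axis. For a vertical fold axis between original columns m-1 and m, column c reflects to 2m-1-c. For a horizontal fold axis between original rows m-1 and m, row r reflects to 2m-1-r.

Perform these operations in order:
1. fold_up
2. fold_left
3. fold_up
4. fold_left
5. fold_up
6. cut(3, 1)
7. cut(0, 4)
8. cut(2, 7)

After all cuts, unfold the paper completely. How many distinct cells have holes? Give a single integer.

Op 1 fold_up: fold axis h@16; visible region now rows[0,16) x cols[0,32) = 16x32
Op 2 fold_left: fold axis v@16; visible region now rows[0,16) x cols[0,16) = 16x16
Op 3 fold_up: fold axis h@8; visible region now rows[0,8) x cols[0,16) = 8x16
Op 4 fold_left: fold axis v@8; visible region now rows[0,8) x cols[0,8) = 8x8
Op 5 fold_up: fold axis h@4; visible region now rows[0,4) x cols[0,8) = 4x8
Op 6 cut(3, 1): punch at orig (3,1); cuts so far [(3, 1)]; region rows[0,4) x cols[0,8) = 4x8
Op 7 cut(0, 4): punch at orig (0,4); cuts so far [(0, 4), (3, 1)]; region rows[0,4) x cols[0,8) = 4x8
Op 8 cut(2, 7): punch at orig (2,7); cuts so far [(0, 4), (2, 7), (3, 1)]; region rows[0,4) x cols[0,8) = 4x8
Unfold 1 (reflect across h@4): 6 holes -> [(0, 4), (2, 7), (3, 1), (4, 1), (5, 7), (7, 4)]
Unfold 2 (reflect across v@8): 12 holes -> [(0, 4), (0, 11), (2, 7), (2, 8), (3, 1), (3, 14), (4, 1), (4, 14), (5, 7), (5, 8), (7, 4), (7, 11)]
Unfold 3 (reflect across h@8): 24 holes -> [(0, 4), (0, 11), (2, 7), (2, 8), (3, 1), (3, 14), (4, 1), (4, 14), (5, 7), (5, 8), (7, 4), (7, 11), (8, 4), (8, 11), (10, 7), (10, 8), (11, 1), (11, 14), (12, 1), (12, 14), (13, 7), (13, 8), (15, 4), (15, 11)]
Unfold 4 (reflect across v@16): 48 holes -> [(0, 4), (0, 11), (0, 20), (0, 27), (2, 7), (2, 8), (2, 23), (2, 24), (3, 1), (3, 14), (3, 17), (3, 30), (4, 1), (4, 14), (4, 17), (4, 30), (5, 7), (5, 8), (5, 23), (5, 24), (7, 4), (7, 11), (7, 20), (7, 27), (8, 4), (8, 11), (8, 20), (8, 27), (10, 7), (10, 8), (10, 23), (10, 24), (11, 1), (11, 14), (11, 17), (11, 30), (12, 1), (12, 14), (12, 17), (12, 30), (13, 7), (13, 8), (13, 23), (13, 24), (15, 4), (15, 11), (15, 20), (15, 27)]
Unfold 5 (reflect across h@16): 96 holes -> [(0, 4), (0, 11), (0, 20), (0, 27), (2, 7), (2, 8), (2, 23), (2, 24), (3, 1), (3, 14), (3, 17), (3, 30), (4, 1), (4, 14), (4, 17), (4, 30), (5, 7), (5, 8), (5, 23), (5, 24), (7, 4), (7, 11), (7, 20), (7, 27), (8, 4), (8, 11), (8, 20), (8, 27), (10, 7), (10, 8), (10, 23), (10, 24), (11, 1), (11, 14), (11, 17), (11, 30), (12, 1), (12, 14), (12, 17), (12, 30), (13, 7), (13, 8), (13, 23), (13, 24), (15, 4), (15, 11), (15, 20), (15, 27), (16, 4), (16, 11), (16, 20), (16, 27), (18, 7), (18, 8), (18, 23), (18, 24), (19, 1), (19, 14), (19, 17), (19, 30), (20, 1), (20, 14), (20, 17), (20, 30), (21, 7), (21, 8), (21, 23), (21, 24), (23, 4), (23, 11), (23, 20), (23, 27), (24, 4), (24, 11), (24, 20), (24, 27), (26, 7), (26, 8), (26, 23), (26, 24), (27, 1), (27, 14), (27, 17), (27, 30), (28, 1), (28, 14), (28, 17), (28, 30), (29, 7), (29, 8), (29, 23), (29, 24), (31, 4), (31, 11), (31, 20), (31, 27)]

Answer: 96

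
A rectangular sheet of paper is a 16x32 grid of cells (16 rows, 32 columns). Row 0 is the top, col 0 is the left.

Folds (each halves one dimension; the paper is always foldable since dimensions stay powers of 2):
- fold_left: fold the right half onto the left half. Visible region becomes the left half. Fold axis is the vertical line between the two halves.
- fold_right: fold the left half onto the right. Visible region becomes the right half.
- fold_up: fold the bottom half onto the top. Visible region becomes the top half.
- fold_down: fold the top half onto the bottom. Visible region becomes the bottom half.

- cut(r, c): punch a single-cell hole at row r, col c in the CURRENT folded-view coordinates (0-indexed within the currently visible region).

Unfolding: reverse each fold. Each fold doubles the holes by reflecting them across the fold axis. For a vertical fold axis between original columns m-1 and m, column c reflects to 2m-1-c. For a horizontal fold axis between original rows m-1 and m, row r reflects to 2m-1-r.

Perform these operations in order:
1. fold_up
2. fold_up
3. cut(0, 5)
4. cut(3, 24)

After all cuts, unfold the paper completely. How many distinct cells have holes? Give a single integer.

Answer: 8

Derivation:
Op 1 fold_up: fold axis h@8; visible region now rows[0,8) x cols[0,32) = 8x32
Op 2 fold_up: fold axis h@4; visible region now rows[0,4) x cols[0,32) = 4x32
Op 3 cut(0, 5): punch at orig (0,5); cuts so far [(0, 5)]; region rows[0,4) x cols[0,32) = 4x32
Op 4 cut(3, 24): punch at orig (3,24); cuts so far [(0, 5), (3, 24)]; region rows[0,4) x cols[0,32) = 4x32
Unfold 1 (reflect across h@4): 4 holes -> [(0, 5), (3, 24), (4, 24), (7, 5)]
Unfold 2 (reflect across h@8): 8 holes -> [(0, 5), (3, 24), (4, 24), (7, 5), (8, 5), (11, 24), (12, 24), (15, 5)]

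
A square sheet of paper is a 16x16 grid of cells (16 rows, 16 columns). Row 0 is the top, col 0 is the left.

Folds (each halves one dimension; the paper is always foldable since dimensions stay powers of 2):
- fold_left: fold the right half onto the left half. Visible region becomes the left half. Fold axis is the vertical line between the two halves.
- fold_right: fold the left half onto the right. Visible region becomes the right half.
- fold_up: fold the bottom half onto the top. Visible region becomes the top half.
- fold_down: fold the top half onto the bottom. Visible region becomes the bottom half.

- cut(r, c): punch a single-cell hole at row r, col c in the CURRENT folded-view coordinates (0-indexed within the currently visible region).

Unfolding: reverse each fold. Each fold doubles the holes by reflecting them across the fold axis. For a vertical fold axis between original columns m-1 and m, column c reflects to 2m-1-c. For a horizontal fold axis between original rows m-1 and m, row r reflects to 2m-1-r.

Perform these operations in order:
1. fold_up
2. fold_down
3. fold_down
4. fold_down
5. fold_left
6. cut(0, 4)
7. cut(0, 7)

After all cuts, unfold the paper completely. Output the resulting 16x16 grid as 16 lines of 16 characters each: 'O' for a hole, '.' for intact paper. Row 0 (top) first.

Answer: ....O..OO..O....
....O..OO..O....
....O..OO..O....
....O..OO..O....
....O..OO..O....
....O..OO..O....
....O..OO..O....
....O..OO..O....
....O..OO..O....
....O..OO..O....
....O..OO..O....
....O..OO..O....
....O..OO..O....
....O..OO..O....
....O..OO..O....
....O..OO..O....

Derivation:
Op 1 fold_up: fold axis h@8; visible region now rows[0,8) x cols[0,16) = 8x16
Op 2 fold_down: fold axis h@4; visible region now rows[4,8) x cols[0,16) = 4x16
Op 3 fold_down: fold axis h@6; visible region now rows[6,8) x cols[0,16) = 2x16
Op 4 fold_down: fold axis h@7; visible region now rows[7,8) x cols[0,16) = 1x16
Op 5 fold_left: fold axis v@8; visible region now rows[7,8) x cols[0,8) = 1x8
Op 6 cut(0, 4): punch at orig (7,4); cuts so far [(7, 4)]; region rows[7,8) x cols[0,8) = 1x8
Op 7 cut(0, 7): punch at orig (7,7); cuts so far [(7, 4), (7, 7)]; region rows[7,8) x cols[0,8) = 1x8
Unfold 1 (reflect across v@8): 4 holes -> [(7, 4), (7, 7), (7, 8), (7, 11)]
Unfold 2 (reflect across h@7): 8 holes -> [(6, 4), (6, 7), (6, 8), (6, 11), (7, 4), (7, 7), (7, 8), (7, 11)]
Unfold 3 (reflect across h@6): 16 holes -> [(4, 4), (4, 7), (4, 8), (4, 11), (5, 4), (5, 7), (5, 8), (5, 11), (6, 4), (6, 7), (6, 8), (6, 11), (7, 4), (7, 7), (7, 8), (7, 11)]
Unfold 4 (reflect across h@4): 32 holes -> [(0, 4), (0, 7), (0, 8), (0, 11), (1, 4), (1, 7), (1, 8), (1, 11), (2, 4), (2, 7), (2, 8), (2, 11), (3, 4), (3, 7), (3, 8), (3, 11), (4, 4), (4, 7), (4, 8), (4, 11), (5, 4), (5, 7), (5, 8), (5, 11), (6, 4), (6, 7), (6, 8), (6, 11), (7, 4), (7, 7), (7, 8), (7, 11)]
Unfold 5 (reflect across h@8): 64 holes -> [(0, 4), (0, 7), (0, 8), (0, 11), (1, 4), (1, 7), (1, 8), (1, 11), (2, 4), (2, 7), (2, 8), (2, 11), (3, 4), (3, 7), (3, 8), (3, 11), (4, 4), (4, 7), (4, 8), (4, 11), (5, 4), (5, 7), (5, 8), (5, 11), (6, 4), (6, 7), (6, 8), (6, 11), (7, 4), (7, 7), (7, 8), (7, 11), (8, 4), (8, 7), (8, 8), (8, 11), (9, 4), (9, 7), (9, 8), (9, 11), (10, 4), (10, 7), (10, 8), (10, 11), (11, 4), (11, 7), (11, 8), (11, 11), (12, 4), (12, 7), (12, 8), (12, 11), (13, 4), (13, 7), (13, 8), (13, 11), (14, 4), (14, 7), (14, 8), (14, 11), (15, 4), (15, 7), (15, 8), (15, 11)]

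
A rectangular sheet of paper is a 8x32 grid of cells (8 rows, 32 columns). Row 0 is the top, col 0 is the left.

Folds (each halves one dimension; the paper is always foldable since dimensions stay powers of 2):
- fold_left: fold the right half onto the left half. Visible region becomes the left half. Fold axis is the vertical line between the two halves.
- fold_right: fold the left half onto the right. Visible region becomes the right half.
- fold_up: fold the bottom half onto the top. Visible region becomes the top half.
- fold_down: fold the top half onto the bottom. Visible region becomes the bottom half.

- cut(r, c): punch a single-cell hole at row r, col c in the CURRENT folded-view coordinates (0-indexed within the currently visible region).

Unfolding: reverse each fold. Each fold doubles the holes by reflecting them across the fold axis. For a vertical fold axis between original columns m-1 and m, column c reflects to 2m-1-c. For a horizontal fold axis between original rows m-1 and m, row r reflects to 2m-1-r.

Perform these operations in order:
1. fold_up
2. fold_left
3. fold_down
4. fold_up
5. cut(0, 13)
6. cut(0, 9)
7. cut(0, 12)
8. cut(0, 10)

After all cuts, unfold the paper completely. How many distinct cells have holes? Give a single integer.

Answer: 64

Derivation:
Op 1 fold_up: fold axis h@4; visible region now rows[0,4) x cols[0,32) = 4x32
Op 2 fold_left: fold axis v@16; visible region now rows[0,4) x cols[0,16) = 4x16
Op 3 fold_down: fold axis h@2; visible region now rows[2,4) x cols[0,16) = 2x16
Op 4 fold_up: fold axis h@3; visible region now rows[2,3) x cols[0,16) = 1x16
Op 5 cut(0, 13): punch at orig (2,13); cuts so far [(2, 13)]; region rows[2,3) x cols[0,16) = 1x16
Op 6 cut(0, 9): punch at orig (2,9); cuts so far [(2, 9), (2, 13)]; region rows[2,3) x cols[0,16) = 1x16
Op 7 cut(0, 12): punch at orig (2,12); cuts so far [(2, 9), (2, 12), (2, 13)]; region rows[2,3) x cols[0,16) = 1x16
Op 8 cut(0, 10): punch at orig (2,10); cuts so far [(2, 9), (2, 10), (2, 12), (2, 13)]; region rows[2,3) x cols[0,16) = 1x16
Unfold 1 (reflect across h@3): 8 holes -> [(2, 9), (2, 10), (2, 12), (2, 13), (3, 9), (3, 10), (3, 12), (3, 13)]
Unfold 2 (reflect across h@2): 16 holes -> [(0, 9), (0, 10), (0, 12), (0, 13), (1, 9), (1, 10), (1, 12), (1, 13), (2, 9), (2, 10), (2, 12), (2, 13), (3, 9), (3, 10), (3, 12), (3, 13)]
Unfold 3 (reflect across v@16): 32 holes -> [(0, 9), (0, 10), (0, 12), (0, 13), (0, 18), (0, 19), (0, 21), (0, 22), (1, 9), (1, 10), (1, 12), (1, 13), (1, 18), (1, 19), (1, 21), (1, 22), (2, 9), (2, 10), (2, 12), (2, 13), (2, 18), (2, 19), (2, 21), (2, 22), (3, 9), (3, 10), (3, 12), (3, 13), (3, 18), (3, 19), (3, 21), (3, 22)]
Unfold 4 (reflect across h@4): 64 holes -> [(0, 9), (0, 10), (0, 12), (0, 13), (0, 18), (0, 19), (0, 21), (0, 22), (1, 9), (1, 10), (1, 12), (1, 13), (1, 18), (1, 19), (1, 21), (1, 22), (2, 9), (2, 10), (2, 12), (2, 13), (2, 18), (2, 19), (2, 21), (2, 22), (3, 9), (3, 10), (3, 12), (3, 13), (3, 18), (3, 19), (3, 21), (3, 22), (4, 9), (4, 10), (4, 12), (4, 13), (4, 18), (4, 19), (4, 21), (4, 22), (5, 9), (5, 10), (5, 12), (5, 13), (5, 18), (5, 19), (5, 21), (5, 22), (6, 9), (6, 10), (6, 12), (6, 13), (6, 18), (6, 19), (6, 21), (6, 22), (7, 9), (7, 10), (7, 12), (7, 13), (7, 18), (7, 19), (7, 21), (7, 22)]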